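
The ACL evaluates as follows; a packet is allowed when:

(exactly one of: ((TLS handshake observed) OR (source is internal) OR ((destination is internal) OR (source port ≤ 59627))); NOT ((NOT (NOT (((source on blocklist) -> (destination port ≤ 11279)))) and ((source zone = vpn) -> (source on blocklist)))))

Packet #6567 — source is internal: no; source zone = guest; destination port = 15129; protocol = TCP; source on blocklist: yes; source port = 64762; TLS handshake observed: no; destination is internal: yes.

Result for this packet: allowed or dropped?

Dropped

Atomic conditions:
  TLS handshake observed: no → false
  source is internal: no → false
  destination is internal: yes → true
  source port ≤ 59627: 64762 ≤ 59627 is false
  source on blocklist: yes → true
  destination port ≤ 11279: 15129 ≤ 11279 is false
  source zone = vpn: guest == vpn is false
Combine:
[1.3] true OR false = true
[1] false OR false OR true = true
[2.1.1.1.1] true → false = false
[2.1.1.1] NOT false = true
[2.1.1] NOT true = false
[2.1.2] false → true (antecedent false ⇒ implication holds) = true
[2.1] false AND true = false
[2] NOT false = true
[root] exactly-one(true, true) = false
Overall: false → dropped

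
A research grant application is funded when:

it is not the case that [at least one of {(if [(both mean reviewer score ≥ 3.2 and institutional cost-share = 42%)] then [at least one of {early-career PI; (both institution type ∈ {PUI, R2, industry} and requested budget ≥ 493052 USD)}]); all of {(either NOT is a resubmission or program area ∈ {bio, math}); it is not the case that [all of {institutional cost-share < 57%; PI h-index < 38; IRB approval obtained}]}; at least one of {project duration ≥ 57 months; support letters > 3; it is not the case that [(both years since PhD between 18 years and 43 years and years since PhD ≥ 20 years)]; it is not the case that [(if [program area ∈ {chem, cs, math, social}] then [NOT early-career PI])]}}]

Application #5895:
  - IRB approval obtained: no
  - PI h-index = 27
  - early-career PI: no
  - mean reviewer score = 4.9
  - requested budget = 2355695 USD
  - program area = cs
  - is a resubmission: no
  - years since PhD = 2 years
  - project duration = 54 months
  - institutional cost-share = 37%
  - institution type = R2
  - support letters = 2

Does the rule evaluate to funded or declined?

Declined

Atomic conditions:
  mean reviewer score ≥ 3.2: 4.9 ≥ 3.2 is true
  institutional cost-share = 42%: 37 == 42 is false
  early-career PI: no → false
  institution type ∈ {PUI, R2, industry}: R2 is in the set → true
  requested budget ≥ 493052 USD: 2355695 ≥ 493052 is true
  NOT is a resubmission: no → true
  program area ∈ {bio, math}: cs is not in the set → false
  institutional cost-share < 57%: 37 < 57 is true
  PI h-index < 38: 27 < 38 is true
  IRB approval obtained: no → false
  project duration ≥ 57 months: 54 ≥ 57 is false
  support letters > 3: 2 > 3 is false
  years since PhD between 18 years and 43 years: 2 in [18, 43] is false
  years since PhD ≥ 20 years: 2 ≥ 20 is false
  program area ∈ {chem, cs, math, social}: cs is in the set → true
  NOT early-career PI: no → true
Combine:
[1.1.1] true AND false = false
[1.1.2.2] true AND true = true
[1.1.2] false OR true = true
[1.1] false → true (antecedent false ⇒ implication holds) = true
[1.2.1] true OR false = true
[1.2.2.1] true AND true AND false = false
[1.2.2] NOT false = true
[1.2] true AND true = true
[1.3.3.1] false AND false = false
[1.3.3] NOT false = true
[1.3.4.1] true → true = true
[1.3.4] NOT true = false
[1.3] false OR false OR true OR false = true
[1] true OR true OR true = true
[root] NOT true = false
Overall: false → declined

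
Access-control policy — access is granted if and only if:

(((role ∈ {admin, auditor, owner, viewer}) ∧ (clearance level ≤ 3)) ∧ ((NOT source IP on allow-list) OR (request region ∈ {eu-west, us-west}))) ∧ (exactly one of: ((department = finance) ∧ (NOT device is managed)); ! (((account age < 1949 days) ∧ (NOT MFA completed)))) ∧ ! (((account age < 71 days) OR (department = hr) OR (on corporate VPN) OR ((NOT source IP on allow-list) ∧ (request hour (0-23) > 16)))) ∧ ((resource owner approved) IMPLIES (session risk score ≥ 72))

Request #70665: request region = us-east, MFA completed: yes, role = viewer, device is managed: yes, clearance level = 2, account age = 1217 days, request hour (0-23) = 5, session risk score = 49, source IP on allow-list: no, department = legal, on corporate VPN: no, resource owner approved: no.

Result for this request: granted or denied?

Atomic conditions:
  role ∈ {admin, auditor, owner, viewer}: viewer is in the set → true
  clearance level ≤ 3: 2 ≤ 3 is true
  NOT source IP on allow-list: no → true
  request region ∈ {eu-west, us-west}: us-east is not in the set → false
  department = finance: legal == finance is false
  NOT device is managed: yes → false
  account age < 1949 days: 1217 < 1949 is true
  NOT MFA completed: yes → false
  account age < 71 days: 1217 < 71 is false
  department = hr: legal == hr is false
  on corporate VPN: no → false
  request hour (0-23) > 16: 5 > 16 is false
  resource owner approved: no → false
  session risk score ≥ 72: 49 ≥ 72 is false
Combine:
[1.1] true AND true = true
[1.2] true OR false = true
[1] true AND true = true
[2.1] false AND false = false
[2.2.1] true AND false = false
[2.2] NOT false = true
[2] exactly-one(false, true) = true
[3.1.4] true AND false = false
[3.1] false OR false OR false OR false = false
[3] NOT false = true
[4] false → false (antecedent false ⇒ implication holds) = true
[root] true AND true AND true AND true = true
Overall: true → granted

Granted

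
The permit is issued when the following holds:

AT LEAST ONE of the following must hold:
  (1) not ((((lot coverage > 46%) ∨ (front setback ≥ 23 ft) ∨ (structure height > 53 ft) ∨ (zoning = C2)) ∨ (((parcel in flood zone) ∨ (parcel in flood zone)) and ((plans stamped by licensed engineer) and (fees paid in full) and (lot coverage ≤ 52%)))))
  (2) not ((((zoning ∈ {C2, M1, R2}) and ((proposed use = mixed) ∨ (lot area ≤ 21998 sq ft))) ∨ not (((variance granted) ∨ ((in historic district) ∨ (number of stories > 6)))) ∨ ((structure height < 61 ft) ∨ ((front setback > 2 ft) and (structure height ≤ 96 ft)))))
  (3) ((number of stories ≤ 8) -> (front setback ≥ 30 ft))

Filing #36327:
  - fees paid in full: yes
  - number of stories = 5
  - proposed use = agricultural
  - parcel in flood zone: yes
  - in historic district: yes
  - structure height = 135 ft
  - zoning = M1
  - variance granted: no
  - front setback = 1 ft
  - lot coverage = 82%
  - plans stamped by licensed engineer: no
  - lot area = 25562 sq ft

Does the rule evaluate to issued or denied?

Atomic conditions:
  lot coverage > 46%: 82 > 46 is true
  front setback ≥ 23 ft: 1 ≥ 23 is false
  structure height > 53 ft: 135 > 53 is true
  zoning = C2: M1 == C2 is false
  parcel in flood zone: yes → true
  plans stamped by licensed engineer: no → false
  fees paid in full: yes → true
  lot coverage ≤ 52%: 82 ≤ 52 is false
  zoning ∈ {C2, M1, R2}: M1 is in the set → true
  proposed use = mixed: agricultural == mixed is false
  lot area ≤ 21998 sq ft: 25562 ≤ 21998 is false
  variance granted: no → false
  in historic district: yes → true
  number of stories > 6: 5 > 6 is false
  structure height < 61 ft: 135 < 61 is false
  front setback > 2 ft: 1 > 2 is false
  structure height ≤ 96 ft: 135 ≤ 96 is false
  number of stories ≤ 8: 5 ≤ 8 is true
  front setback ≥ 30 ft: 1 ≥ 30 is false
Combine:
[1.1.1] true OR false OR true OR false = true
[1.1.2.1] true OR true = true
[1.1.2.2] false AND true AND false = false
[1.1.2] true AND false = false
[1.1] true OR false = true
[1] NOT true = false
[2.1.1.2] false OR false = false
[2.1.1] true AND false = false
[2.1.2.1.2] true OR false = true
[2.1.2.1] false OR true = true
[2.1.2] NOT true = false
[2.1.3.2] false AND false = false
[2.1.3] false OR false = false
[2.1] false OR false OR false = false
[2] NOT false = true
[3] true → false = false
[root] false OR true OR false = true
Overall: true → issued

Issued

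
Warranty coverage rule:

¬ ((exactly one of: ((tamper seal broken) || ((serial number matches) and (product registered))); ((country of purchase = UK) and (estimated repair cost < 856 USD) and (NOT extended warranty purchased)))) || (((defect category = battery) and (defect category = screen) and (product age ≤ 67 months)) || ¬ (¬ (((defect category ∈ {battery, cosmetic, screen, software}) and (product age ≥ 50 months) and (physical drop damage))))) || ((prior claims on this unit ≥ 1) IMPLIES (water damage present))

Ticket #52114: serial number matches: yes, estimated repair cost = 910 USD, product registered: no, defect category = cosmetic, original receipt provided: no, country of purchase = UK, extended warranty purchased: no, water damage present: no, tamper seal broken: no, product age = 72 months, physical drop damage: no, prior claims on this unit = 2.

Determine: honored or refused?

Honored

Atomic conditions:
  tamper seal broken: no → false
  serial number matches: yes → true
  product registered: no → false
  country of purchase = UK: UK == UK is true
  estimated repair cost < 856 USD: 910 < 856 is false
  NOT extended warranty purchased: no → true
  defect category = battery: cosmetic == battery is false
  defect category = screen: cosmetic == screen is false
  product age ≤ 67 months: 72 ≤ 67 is false
  defect category ∈ {battery, cosmetic, screen, software}: cosmetic is in the set → true
  product age ≥ 50 months: 72 ≥ 50 is true
  physical drop damage: no → false
  prior claims on this unit ≥ 1: 2 ≥ 1 is true
  water damage present: no → false
Combine:
[1.1.1.2] true AND false = false
[1.1.1] false OR false = false
[1.1.2] true AND false AND true = false
[1.1] exactly-one(false, false) = false
[1] NOT false = true
[2.1] false AND false AND false = false
[2.2.1.1] true AND true AND false = false
[2.2.1] NOT false = true
[2.2] NOT true = false
[2] false OR false = false
[3] true → false = false
[root] true OR false OR false = true
Overall: true → honored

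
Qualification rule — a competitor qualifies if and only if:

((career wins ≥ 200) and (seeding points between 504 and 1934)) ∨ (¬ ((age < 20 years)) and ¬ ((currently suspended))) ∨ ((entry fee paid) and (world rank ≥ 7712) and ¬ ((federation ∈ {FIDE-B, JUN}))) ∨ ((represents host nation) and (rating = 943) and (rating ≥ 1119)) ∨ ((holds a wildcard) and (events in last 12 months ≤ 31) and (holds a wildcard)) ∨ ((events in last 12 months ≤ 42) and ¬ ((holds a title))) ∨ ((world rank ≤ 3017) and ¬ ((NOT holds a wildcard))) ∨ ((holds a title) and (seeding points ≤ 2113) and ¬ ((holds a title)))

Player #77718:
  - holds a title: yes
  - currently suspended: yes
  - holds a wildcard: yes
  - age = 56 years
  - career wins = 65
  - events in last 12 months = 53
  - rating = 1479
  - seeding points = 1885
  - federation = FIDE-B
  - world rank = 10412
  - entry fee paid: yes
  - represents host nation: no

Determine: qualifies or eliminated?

Atomic conditions:
  career wins ≥ 200: 65 ≥ 200 is false
  seeding points between 504 and 1934: 1885 in [504, 1934] is true
  age < 20 years: 56 < 20 is false
  currently suspended: yes → true
  entry fee paid: yes → true
  world rank ≥ 7712: 10412 ≥ 7712 is true
  federation ∈ {FIDE-B, JUN}: FIDE-B is in the set → true
  represents host nation: no → false
  rating = 943: 1479 == 943 is false
  rating ≥ 1119: 1479 ≥ 1119 is true
  holds a wildcard: yes → true
  events in last 12 months ≤ 31: 53 ≤ 31 is false
  events in last 12 months ≤ 42: 53 ≤ 42 is false
  holds a title: yes → true
  world rank ≤ 3017: 10412 ≤ 3017 is false
  NOT holds a wildcard: yes → false
  seeding points ≤ 2113: 1885 ≤ 2113 is true
Combine:
[1] false AND true = false
[2.1] NOT false = true
[2.2] NOT true = false
[2] true AND false = false
[3.3] NOT true = false
[3] true AND true AND false = false
[4] false AND false AND true = false
[5] true AND false AND true = false
[6.2] NOT true = false
[6] false AND false = false
[7.2] NOT false = true
[7] false AND true = false
[8.3] NOT true = false
[8] true AND true AND false = false
[root] false OR false OR false OR false OR false OR false OR false OR false = false
Overall: false → eliminated

Eliminated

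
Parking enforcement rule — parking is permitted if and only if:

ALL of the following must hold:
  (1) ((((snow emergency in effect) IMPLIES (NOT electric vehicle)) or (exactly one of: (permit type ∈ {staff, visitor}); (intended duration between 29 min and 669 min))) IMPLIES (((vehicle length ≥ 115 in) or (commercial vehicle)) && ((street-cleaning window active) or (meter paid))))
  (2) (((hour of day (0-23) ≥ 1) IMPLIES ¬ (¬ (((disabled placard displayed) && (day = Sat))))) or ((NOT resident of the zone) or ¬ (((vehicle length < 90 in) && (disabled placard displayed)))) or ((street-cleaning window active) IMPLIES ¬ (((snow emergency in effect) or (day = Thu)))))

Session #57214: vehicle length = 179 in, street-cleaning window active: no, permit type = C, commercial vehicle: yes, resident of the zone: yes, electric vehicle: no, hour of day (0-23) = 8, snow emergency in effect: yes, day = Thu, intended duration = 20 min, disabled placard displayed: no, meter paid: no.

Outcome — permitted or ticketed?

Ticketed

Atomic conditions:
  snow emergency in effect: yes → true
  NOT electric vehicle: no → true
  permit type ∈ {staff, visitor}: C is not in the set → false
  intended duration between 29 min and 669 min: 20 in [29, 669] is false
  vehicle length ≥ 115 in: 179 ≥ 115 is true
  commercial vehicle: yes → true
  street-cleaning window active: no → false
  meter paid: no → false
  hour of day (0-23) ≥ 1: 8 ≥ 1 is true
  disabled placard displayed: no → false
  day = Sat: Thu == Sat is false
  NOT resident of the zone: yes → false
  vehicle length < 90 in: 179 < 90 is false
  day = Thu: Thu == Thu is true
Combine:
[1.1.1] true → true = true
[1.1.2] exactly-one(false, false) = false
[1.1] true OR false = true
[1.2.1] true OR true = true
[1.2.2] false OR false = false
[1.2] true AND false = false
[1] true → false = false
[2.1.2.1.1] false AND false = false
[2.1.2.1] NOT false = true
[2.1.2] NOT true = false
[2.1] true → false = false
[2.2.2.1] false AND false = false
[2.2.2] NOT false = true
[2.2] false OR true = true
[2.3.2.1] true OR true = true
[2.3.2] NOT true = false
[2.3] false → false (antecedent false ⇒ implication holds) = true
[2] false OR true OR true = true
[root] false AND true = false
Overall: false → ticketed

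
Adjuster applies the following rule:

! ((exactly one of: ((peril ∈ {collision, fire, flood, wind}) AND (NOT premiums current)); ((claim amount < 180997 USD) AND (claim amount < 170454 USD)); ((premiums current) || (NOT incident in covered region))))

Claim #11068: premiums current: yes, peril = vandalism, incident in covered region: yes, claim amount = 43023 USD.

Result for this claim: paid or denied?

Paid

Atomic conditions:
  peril ∈ {collision, fire, flood, wind}: vandalism is not in the set → false
  NOT premiums current: yes → false
  claim amount < 180997 USD: 43023 < 180997 is true
  claim amount < 170454 USD: 43023 < 170454 is true
  premiums current: yes → true
  NOT incident in covered region: yes → false
Combine:
[1.1] false AND false = false
[1.2] true AND true = true
[1.3] true OR false = true
[1] exactly-one(false, true, true) = false
[root] NOT false = true
Overall: true → paid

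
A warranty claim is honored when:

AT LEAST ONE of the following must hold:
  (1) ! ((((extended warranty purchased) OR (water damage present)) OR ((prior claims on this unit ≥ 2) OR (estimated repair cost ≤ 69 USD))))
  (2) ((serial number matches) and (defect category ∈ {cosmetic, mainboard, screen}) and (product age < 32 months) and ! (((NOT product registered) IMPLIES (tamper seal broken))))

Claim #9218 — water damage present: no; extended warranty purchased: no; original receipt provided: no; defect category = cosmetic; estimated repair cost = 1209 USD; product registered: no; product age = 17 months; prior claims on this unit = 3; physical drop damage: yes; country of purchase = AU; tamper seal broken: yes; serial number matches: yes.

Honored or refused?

Atomic conditions:
  extended warranty purchased: no → false
  water damage present: no → false
  prior claims on this unit ≥ 2: 3 ≥ 2 is true
  estimated repair cost ≤ 69 USD: 1209 ≤ 69 is false
  serial number matches: yes → true
  defect category ∈ {cosmetic, mainboard, screen}: cosmetic is in the set → true
  product age < 32 months: 17 < 32 is true
  NOT product registered: no → true
  tamper seal broken: yes → true
Combine:
[1.1.1] false OR false = false
[1.1.2] true OR false = true
[1.1] false OR true = true
[1] NOT true = false
[2.4.1] true → true = true
[2.4] NOT true = false
[2] true AND true AND true AND false = false
[root] false OR false = false
Overall: false → refused

Refused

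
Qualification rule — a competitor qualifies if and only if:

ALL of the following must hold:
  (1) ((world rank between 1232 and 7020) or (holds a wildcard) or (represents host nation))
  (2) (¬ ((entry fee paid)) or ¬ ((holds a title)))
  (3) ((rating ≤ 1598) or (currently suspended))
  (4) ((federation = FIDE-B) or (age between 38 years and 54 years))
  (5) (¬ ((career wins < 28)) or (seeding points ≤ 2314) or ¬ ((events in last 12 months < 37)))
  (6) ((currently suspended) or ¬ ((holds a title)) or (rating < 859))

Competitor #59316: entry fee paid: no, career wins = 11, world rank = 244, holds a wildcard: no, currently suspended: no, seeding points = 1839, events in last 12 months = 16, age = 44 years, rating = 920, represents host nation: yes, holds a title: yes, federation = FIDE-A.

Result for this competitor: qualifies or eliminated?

Eliminated

Atomic conditions:
  world rank between 1232 and 7020: 244 in [1232, 7020] is false
  holds a wildcard: no → false
  represents host nation: yes → true
  entry fee paid: no → false
  holds a title: yes → true
  rating ≤ 1598: 920 ≤ 1598 is true
  currently suspended: no → false
  federation = FIDE-B: FIDE-A == FIDE-B is false
  age between 38 years and 54 years: 44 in [38, 54] is true
  career wins < 28: 11 < 28 is true
  seeding points ≤ 2314: 1839 ≤ 2314 is true
  events in last 12 months < 37: 16 < 37 is true
  rating < 859: 920 < 859 is false
Combine:
[1] false OR false OR true = true
[2.1] NOT false = true
[2.2] NOT true = false
[2] true OR false = true
[3] true OR false = true
[4] false OR true = true
[5.1] NOT true = false
[5.3] NOT true = false
[5] false OR true OR false = true
[6.2] NOT true = false
[6] false OR false OR false = false
[root] true AND true AND true AND true AND true AND false = false
Overall: false → eliminated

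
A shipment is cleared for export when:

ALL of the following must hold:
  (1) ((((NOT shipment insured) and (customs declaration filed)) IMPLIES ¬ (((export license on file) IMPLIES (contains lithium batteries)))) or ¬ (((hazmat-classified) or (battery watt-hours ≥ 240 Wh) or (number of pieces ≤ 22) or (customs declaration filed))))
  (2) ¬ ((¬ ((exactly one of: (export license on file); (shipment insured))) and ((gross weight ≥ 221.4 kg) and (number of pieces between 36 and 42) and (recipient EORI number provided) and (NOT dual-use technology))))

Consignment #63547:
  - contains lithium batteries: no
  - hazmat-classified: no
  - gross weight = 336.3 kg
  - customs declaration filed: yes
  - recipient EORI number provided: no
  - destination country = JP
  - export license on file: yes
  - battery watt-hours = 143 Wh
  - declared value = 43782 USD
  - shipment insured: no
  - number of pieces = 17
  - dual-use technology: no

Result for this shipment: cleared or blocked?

Cleared

Atomic conditions:
  NOT shipment insured: no → true
  customs declaration filed: yes → true
  export license on file: yes → true
  contains lithium batteries: no → false
  hazmat-classified: no → false
  battery watt-hours ≥ 240 Wh: 143 ≥ 240 is false
  number of pieces ≤ 22: 17 ≤ 22 is true
  shipment insured: no → false
  gross weight ≥ 221.4 kg: 336.3 ≥ 221.4 is true
  number of pieces between 36 and 42: 17 in [36, 42] is false
  recipient EORI number provided: no → false
  NOT dual-use technology: no → true
Combine:
[1.1.1] true AND true = true
[1.1.2.1] true → false = false
[1.1.2] NOT false = true
[1.1] true → true = true
[1.2.1] false OR false OR true OR true = true
[1.2] NOT true = false
[1] true OR false = true
[2.1.1.1] exactly-one(true, false) = true
[2.1.1] NOT true = false
[2.1.2] true AND false AND false AND true = false
[2.1] false AND false = false
[2] NOT false = true
[root] true AND true = true
Overall: true → cleared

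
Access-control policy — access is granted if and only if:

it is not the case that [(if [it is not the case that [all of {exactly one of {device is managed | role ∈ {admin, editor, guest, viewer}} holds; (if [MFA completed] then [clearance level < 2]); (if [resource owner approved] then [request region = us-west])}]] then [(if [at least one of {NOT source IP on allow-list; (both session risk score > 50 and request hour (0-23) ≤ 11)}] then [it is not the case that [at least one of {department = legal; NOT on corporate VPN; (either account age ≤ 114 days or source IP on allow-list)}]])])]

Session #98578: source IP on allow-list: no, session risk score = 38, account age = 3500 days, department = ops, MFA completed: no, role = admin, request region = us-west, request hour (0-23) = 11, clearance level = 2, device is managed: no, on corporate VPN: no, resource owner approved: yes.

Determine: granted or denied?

Atomic conditions:
  device is managed: no → false
  role ∈ {admin, editor, guest, viewer}: admin is in the set → true
  MFA completed: no → false
  clearance level < 2: 2 < 2 is false
  resource owner approved: yes → true
  request region = us-west: us-west == us-west is true
  NOT source IP on allow-list: no → true
  session risk score > 50: 38 > 50 is false
  request hour (0-23) ≤ 11: 11 ≤ 11 is true
  department = legal: ops == legal is false
  NOT on corporate VPN: no → true
  account age ≤ 114 days: 3500 ≤ 114 is false
  source IP on allow-list: no → false
Combine:
[1.1.1.1] exactly-one(false, true) = true
[1.1.1.2] false → false (antecedent false ⇒ implication holds) = true
[1.1.1.3] true → true = true
[1.1.1] true AND true AND true = true
[1.1] NOT true = false
[1.2.1.2] false AND true = false
[1.2.1] true OR false = true
[1.2.2.1.3] false OR false = false
[1.2.2.1] false OR true OR false = true
[1.2.2] NOT true = false
[1.2] true → false = false
[1] false → false (antecedent false ⇒ implication holds) = true
[root] NOT true = false
Overall: false → denied

Denied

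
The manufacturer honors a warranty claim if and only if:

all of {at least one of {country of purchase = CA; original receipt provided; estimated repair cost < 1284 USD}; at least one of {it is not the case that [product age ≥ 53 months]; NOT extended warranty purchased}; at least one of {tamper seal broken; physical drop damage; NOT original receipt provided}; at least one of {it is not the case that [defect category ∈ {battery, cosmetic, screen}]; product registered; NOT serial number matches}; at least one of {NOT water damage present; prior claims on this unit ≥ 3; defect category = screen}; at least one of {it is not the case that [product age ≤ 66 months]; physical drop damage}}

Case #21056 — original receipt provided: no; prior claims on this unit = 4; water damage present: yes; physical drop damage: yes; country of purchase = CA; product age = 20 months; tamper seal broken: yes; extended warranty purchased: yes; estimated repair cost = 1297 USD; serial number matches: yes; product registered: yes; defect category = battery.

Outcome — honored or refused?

Atomic conditions:
  country of purchase = CA: CA == CA is true
  original receipt provided: no → false
  estimated repair cost < 1284 USD: 1297 < 1284 is false
  product age ≥ 53 months: 20 ≥ 53 is false
  NOT extended warranty purchased: yes → false
  tamper seal broken: yes → true
  physical drop damage: yes → true
  NOT original receipt provided: no → true
  defect category ∈ {battery, cosmetic, screen}: battery is in the set → true
  product registered: yes → true
  NOT serial number matches: yes → false
  NOT water damage present: yes → false
  prior claims on this unit ≥ 3: 4 ≥ 3 is true
  defect category = screen: battery == screen is false
  product age ≤ 66 months: 20 ≤ 66 is true
Combine:
[1] true OR false OR false = true
[2.1] NOT false = true
[2] true OR false = true
[3] true OR true OR true = true
[4.1] NOT true = false
[4] false OR true OR false = true
[5] false OR true OR false = true
[6.1] NOT true = false
[6] false OR true = true
[root] true AND true AND true AND true AND true AND true = true
Overall: true → honored

Honored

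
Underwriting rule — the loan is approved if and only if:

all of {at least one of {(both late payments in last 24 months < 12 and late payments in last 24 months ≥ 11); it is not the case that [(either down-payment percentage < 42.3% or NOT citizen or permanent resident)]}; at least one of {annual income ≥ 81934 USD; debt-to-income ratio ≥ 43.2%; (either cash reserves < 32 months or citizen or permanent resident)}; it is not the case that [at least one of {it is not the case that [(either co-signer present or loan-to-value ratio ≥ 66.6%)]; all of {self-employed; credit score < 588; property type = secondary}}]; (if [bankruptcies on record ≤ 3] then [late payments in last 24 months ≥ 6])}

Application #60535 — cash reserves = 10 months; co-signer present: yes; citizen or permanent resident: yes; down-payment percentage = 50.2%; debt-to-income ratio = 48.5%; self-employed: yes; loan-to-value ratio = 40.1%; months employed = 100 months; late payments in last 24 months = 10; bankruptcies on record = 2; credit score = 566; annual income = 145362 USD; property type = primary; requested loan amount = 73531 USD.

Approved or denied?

Approved

Atomic conditions:
  late payments in last 24 months < 12: 10 < 12 is true
  late payments in last 24 months ≥ 11: 10 ≥ 11 is false
  down-payment percentage < 42.3%: 50.2 < 42.3 is false
  NOT citizen or permanent resident: yes → false
  annual income ≥ 81934 USD: 145362 ≥ 81934 is true
  debt-to-income ratio ≥ 43.2%: 48.5 ≥ 43.2 is true
  cash reserves < 32 months: 10 < 32 is true
  citizen or permanent resident: yes → true
  co-signer present: yes → true
  loan-to-value ratio ≥ 66.6%: 40.1 ≥ 66.6 is false
  self-employed: yes → true
  credit score < 588: 566 < 588 is true
  property type = secondary: primary == secondary is false
  bankruptcies on record ≤ 3: 2 ≤ 3 is true
  late payments in last 24 months ≥ 6: 10 ≥ 6 is true
Combine:
[1.1] true AND false = false
[1.2.1] false OR false = false
[1.2] NOT false = true
[1] false OR true = true
[2.3] true OR true = true
[2] true OR true OR true = true
[3.1.1.1] true OR false = true
[3.1.1] NOT true = false
[3.1.2] true AND true AND false = false
[3.1] false OR false = false
[3] NOT false = true
[4] true → true = true
[root] true AND true AND true AND true = true
Overall: true → approved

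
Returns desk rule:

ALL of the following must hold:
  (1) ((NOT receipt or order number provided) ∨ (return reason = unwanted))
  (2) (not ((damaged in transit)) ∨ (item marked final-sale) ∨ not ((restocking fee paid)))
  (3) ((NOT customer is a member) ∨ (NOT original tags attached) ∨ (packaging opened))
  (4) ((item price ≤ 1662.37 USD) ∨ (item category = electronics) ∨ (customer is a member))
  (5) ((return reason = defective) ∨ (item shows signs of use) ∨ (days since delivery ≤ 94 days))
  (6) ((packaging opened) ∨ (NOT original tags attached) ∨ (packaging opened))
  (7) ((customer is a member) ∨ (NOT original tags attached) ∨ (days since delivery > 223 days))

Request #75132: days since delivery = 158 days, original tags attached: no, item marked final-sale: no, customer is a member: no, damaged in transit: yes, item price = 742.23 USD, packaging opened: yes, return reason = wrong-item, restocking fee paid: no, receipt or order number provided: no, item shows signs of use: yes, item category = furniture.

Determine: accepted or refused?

Atomic conditions:
  NOT receipt or order number provided: no → true
  return reason = unwanted: wrong-item == unwanted is false
  damaged in transit: yes → true
  item marked final-sale: no → false
  restocking fee paid: no → false
  NOT customer is a member: no → true
  NOT original tags attached: no → true
  packaging opened: yes → true
  item price ≤ 1662.37 USD: 742.23 ≤ 1662.37 is true
  item category = electronics: furniture == electronics is false
  customer is a member: no → false
  return reason = defective: wrong-item == defective is false
  item shows signs of use: yes → true
  days since delivery ≤ 94 days: 158 ≤ 94 is false
  days since delivery > 223 days: 158 > 223 is false
Combine:
[1] true OR false = true
[2.1] NOT true = false
[2.3] NOT false = true
[2] false OR false OR true = true
[3] true OR true OR true = true
[4] true OR false OR false = true
[5] false OR true OR false = true
[6] true OR true OR true = true
[7] false OR true OR false = true
[root] true AND true AND true AND true AND true AND true AND true = true
Overall: true → accepted

Accepted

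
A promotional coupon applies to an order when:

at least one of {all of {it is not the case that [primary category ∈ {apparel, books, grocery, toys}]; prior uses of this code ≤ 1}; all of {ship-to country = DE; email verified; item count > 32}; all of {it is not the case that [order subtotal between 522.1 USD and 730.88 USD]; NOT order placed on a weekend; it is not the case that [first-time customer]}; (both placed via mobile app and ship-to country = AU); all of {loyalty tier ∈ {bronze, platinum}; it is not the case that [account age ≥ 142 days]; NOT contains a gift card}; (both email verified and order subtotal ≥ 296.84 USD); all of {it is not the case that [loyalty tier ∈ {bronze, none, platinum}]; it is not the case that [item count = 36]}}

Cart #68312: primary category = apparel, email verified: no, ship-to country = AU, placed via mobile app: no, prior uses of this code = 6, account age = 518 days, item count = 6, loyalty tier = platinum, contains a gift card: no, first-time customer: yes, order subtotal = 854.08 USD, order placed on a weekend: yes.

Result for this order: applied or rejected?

Atomic conditions:
  primary category ∈ {apparel, books, grocery, toys}: apparel is in the set → true
  prior uses of this code ≤ 1: 6 ≤ 1 is false
  ship-to country = DE: AU == DE is false
  email verified: no → false
  item count > 32: 6 > 32 is false
  order subtotal between 522.1 USD and 730.88 USD: 854.08 in [522.1, 730.88] is false
  NOT order placed on a weekend: yes → false
  first-time customer: yes → true
  placed via mobile app: no → false
  ship-to country = AU: AU == AU is true
  loyalty tier ∈ {bronze, platinum}: platinum is in the set → true
  account age ≥ 142 days: 518 ≥ 142 is true
  NOT contains a gift card: no → true
  order subtotal ≥ 296.84 USD: 854.08 ≥ 296.84 is true
  loyalty tier ∈ {bronze, none, platinum}: platinum is in the set → true
  item count = 36: 6 == 36 is false
Combine:
[1.1] NOT true = false
[1] false AND false = false
[2] false AND false AND false = false
[3.1] NOT false = true
[3.3] NOT true = false
[3] true AND false AND false = false
[4] false AND true = false
[5.2] NOT true = false
[5] true AND false AND true = false
[6] false AND true = false
[7.1] NOT true = false
[7.2] NOT false = true
[7] false AND true = false
[root] false OR false OR false OR false OR false OR false OR false = false
Overall: false → rejected

Rejected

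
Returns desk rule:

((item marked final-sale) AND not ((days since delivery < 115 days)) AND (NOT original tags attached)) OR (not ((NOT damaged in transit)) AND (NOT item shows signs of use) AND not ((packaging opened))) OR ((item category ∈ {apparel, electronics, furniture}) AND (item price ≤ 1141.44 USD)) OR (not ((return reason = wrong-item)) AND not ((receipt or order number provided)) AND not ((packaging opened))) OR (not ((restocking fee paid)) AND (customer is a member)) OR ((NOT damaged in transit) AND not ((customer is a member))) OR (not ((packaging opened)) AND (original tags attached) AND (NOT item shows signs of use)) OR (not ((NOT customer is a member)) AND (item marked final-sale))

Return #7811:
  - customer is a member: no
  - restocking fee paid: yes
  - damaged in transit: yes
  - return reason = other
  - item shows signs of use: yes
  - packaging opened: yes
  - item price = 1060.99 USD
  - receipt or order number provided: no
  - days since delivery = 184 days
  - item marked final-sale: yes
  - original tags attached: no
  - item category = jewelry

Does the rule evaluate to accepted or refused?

Atomic conditions:
  item marked final-sale: yes → true
  days since delivery < 115 days: 184 < 115 is false
  NOT original tags attached: no → true
  NOT damaged in transit: yes → false
  NOT item shows signs of use: yes → false
  packaging opened: yes → true
  item category ∈ {apparel, electronics, furniture}: jewelry is not in the set → false
  item price ≤ 1141.44 USD: 1060.99 ≤ 1141.44 is true
  return reason = wrong-item: other == wrong-item is false
  receipt or order number provided: no → false
  restocking fee paid: yes → true
  customer is a member: no → false
  original tags attached: no → false
  NOT customer is a member: no → true
Combine:
[1.2] NOT false = true
[1] true AND true AND true = true
[2.1] NOT false = true
[2.3] NOT true = false
[2] true AND false AND false = false
[3] false AND true = false
[4.1] NOT false = true
[4.2] NOT false = true
[4.3] NOT true = false
[4] true AND true AND false = false
[5.1] NOT true = false
[5] false AND false = false
[6.2] NOT false = true
[6] false AND true = false
[7.1] NOT true = false
[7] false AND false AND false = false
[8.1] NOT true = false
[8] false AND true = false
[root] true OR false OR false OR false OR false OR false OR false OR false = true
Overall: true → accepted

Accepted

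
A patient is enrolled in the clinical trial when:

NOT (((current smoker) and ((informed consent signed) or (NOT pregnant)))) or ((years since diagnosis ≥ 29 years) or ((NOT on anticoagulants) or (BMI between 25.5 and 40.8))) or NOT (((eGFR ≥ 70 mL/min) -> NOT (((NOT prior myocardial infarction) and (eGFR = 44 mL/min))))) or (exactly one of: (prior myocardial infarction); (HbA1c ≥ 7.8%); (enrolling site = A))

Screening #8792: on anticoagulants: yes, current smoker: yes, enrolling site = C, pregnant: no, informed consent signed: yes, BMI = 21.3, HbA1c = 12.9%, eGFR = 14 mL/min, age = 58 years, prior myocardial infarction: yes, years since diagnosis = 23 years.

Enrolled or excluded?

Excluded

Atomic conditions:
  current smoker: yes → true
  informed consent signed: yes → true
  NOT pregnant: no → true
  years since diagnosis ≥ 29 years: 23 ≥ 29 is false
  NOT on anticoagulants: yes → false
  BMI between 25.5 and 40.8: 21.3 in [25.5, 40.8] is false
  eGFR ≥ 70 mL/min: 14 ≥ 70 is false
  NOT prior myocardial infarction: yes → false
  eGFR = 44 mL/min: 14 == 44 is false
  prior myocardial infarction: yes → true
  HbA1c ≥ 7.8%: 12.9 ≥ 7.8 is true
  enrolling site = A: C == A is false
Combine:
[1.1.2] true OR true = true
[1.1] true AND true = true
[1] NOT true = false
[2.2] false OR false = false
[2] false OR false = false
[3.1.2.1] false AND false = false
[3.1.2] NOT false = true
[3.1] false → true (antecedent false ⇒ implication holds) = true
[3] NOT true = false
[4] exactly-one(true, true, false) = false
[root] false OR false OR false OR false = false
Overall: false → excluded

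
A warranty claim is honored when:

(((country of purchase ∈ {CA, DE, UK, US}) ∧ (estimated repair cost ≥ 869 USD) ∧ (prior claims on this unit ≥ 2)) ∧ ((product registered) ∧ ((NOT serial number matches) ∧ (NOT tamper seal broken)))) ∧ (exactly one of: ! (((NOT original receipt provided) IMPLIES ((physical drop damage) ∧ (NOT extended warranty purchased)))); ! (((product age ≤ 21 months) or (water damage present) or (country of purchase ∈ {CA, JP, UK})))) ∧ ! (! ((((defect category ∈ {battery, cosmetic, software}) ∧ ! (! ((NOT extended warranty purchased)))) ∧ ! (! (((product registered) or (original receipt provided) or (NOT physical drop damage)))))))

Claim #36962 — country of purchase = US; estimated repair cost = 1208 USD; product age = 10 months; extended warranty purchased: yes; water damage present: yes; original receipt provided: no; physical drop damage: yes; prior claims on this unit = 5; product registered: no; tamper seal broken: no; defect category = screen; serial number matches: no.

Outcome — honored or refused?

Atomic conditions:
  country of purchase ∈ {CA, DE, UK, US}: US is in the set → true
  estimated repair cost ≥ 869 USD: 1208 ≥ 869 is true
  prior claims on this unit ≥ 2: 5 ≥ 2 is true
  product registered: no → false
  NOT serial number matches: no → true
  NOT tamper seal broken: no → true
  NOT original receipt provided: no → true
  physical drop damage: yes → true
  NOT extended warranty purchased: yes → false
  product age ≤ 21 months: 10 ≤ 21 is true
  water damage present: yes → true
  country of purchase ∈ {CA, JP, UK}: US is not in the set → false
  defect category ∈ {battery, cosmetic, software}: screen is not in the set → false
  original receipt provided: no → false
  NOT physical drop damage: yes → false
Combine:
[1.1] true AND true AND true = true
[1.2.2] true AND true = true
[1.2] false AND true = false
[1] true AND false = false
[2.1.1.2] true AND false = false
[2.1.1] true → false = false
[2.1] NOT false = true
[2.2.1] true OR true OR false = true
[2.2] NOT true = false
[2] exactly-one(true, false) = true
[3.1.1.1.2.1] NOT false = true
[3.1.1.1.2] NOT true = false
[3.1.1.1] false AND false = false
[3.1.1.2.1.1] false OR false OR false = false
[3.1.1.2.1] NOT false = true
[3.1.1.2] NOT true = false
[3.1.1] false AND false = false
[3.1] NOT false = true
[3] NOT true = false
[root] false AND true AND false = false
Overall: false → refused

Refused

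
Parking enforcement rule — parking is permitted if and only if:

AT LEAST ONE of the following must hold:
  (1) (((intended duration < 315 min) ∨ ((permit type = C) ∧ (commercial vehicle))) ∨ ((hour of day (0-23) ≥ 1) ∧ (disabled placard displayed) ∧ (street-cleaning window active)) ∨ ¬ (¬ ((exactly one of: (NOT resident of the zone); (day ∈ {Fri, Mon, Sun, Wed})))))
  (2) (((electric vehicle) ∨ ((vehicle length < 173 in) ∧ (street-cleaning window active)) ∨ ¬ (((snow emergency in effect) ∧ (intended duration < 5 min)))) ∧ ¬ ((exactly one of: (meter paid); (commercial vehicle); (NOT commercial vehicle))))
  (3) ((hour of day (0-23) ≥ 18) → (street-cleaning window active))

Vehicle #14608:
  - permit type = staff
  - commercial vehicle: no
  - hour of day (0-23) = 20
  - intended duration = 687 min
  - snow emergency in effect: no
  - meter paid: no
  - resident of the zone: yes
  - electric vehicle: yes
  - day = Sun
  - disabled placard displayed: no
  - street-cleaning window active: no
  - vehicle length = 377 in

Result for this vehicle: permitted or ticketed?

Atomic conditions:
  intended duration < 315 min: 687 < 315 is false
  permit type = C: staff == C is false
  commercial vehicle: no → false
  hour of day (0-23) ≥ 1: 20 ≥ 1 is true
  disabled placard displayed: no → false
  street-cleaning window active: no → false
  NOT resident of the zone: yes → false
  day ∈ {Fri, Mon, Sun, Wed}: Sun is in the set → true
  electric vehicle: yes → true
  vehicle length < 173 in: 377 < 173 is false
  snow emergency in effect: no → false
  intended duration < 5 min: 687 < 5 is false
  meter paid: no → false
  NOT commercial vehicle: no → true
  hour of day (0-23) ≥ 18: 20 ≥ 18 is true
Combine:
[1.1.2] false AND false = false
[1.1] false OR false = false
[1.2] true AND false AND false = false
[1.3.1.1] exactly-one(false, true) = true
[1.3.1] NOT true = false
[1.3] NOT false = true
[1] false OR false OR true = true
[2.1.2] false AND false = false
[2.1.3.1] false AND false = false
[2.1.3] NOT false = true
[2.1] true OR false OR true = true
[2.2.1] exactly-one(false, false, true) = true
[2.2] NOT true = false
[2] true AND false = false
[3] true → false = false
[root] true OR false OR false = true
Overall: true → permitted

Permitted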